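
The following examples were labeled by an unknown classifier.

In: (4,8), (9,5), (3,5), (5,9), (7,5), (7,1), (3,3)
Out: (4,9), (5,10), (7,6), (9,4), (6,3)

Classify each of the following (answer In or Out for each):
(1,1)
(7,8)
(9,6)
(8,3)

A rule that fits every label: sum is even — true of each 'In' example, false of each 'Out' one.
(1,1): 1+1 = 2, meets the rule → In.
(7,8): 7+8 = 15, does not pass → Out.
(9,6): 9+6 = 15, does not pass → Out.
(8,3): 8+3 = 11, does not pass → Out.

In, Out, Out, Out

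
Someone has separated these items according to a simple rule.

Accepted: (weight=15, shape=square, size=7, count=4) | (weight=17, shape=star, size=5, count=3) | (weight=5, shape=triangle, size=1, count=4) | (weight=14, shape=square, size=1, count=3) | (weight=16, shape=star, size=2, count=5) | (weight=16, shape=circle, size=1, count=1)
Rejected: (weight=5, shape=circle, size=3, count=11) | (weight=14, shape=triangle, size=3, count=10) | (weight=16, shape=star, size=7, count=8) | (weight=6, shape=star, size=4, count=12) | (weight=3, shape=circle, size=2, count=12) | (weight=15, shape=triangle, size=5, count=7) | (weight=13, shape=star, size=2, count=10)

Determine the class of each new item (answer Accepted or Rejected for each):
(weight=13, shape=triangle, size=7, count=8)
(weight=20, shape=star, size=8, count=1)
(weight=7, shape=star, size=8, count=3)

Rejected, Accepted, Accepted

Every 'Accepted' example satisfies: count ≤ 5. None of the 'Rejected' examples do.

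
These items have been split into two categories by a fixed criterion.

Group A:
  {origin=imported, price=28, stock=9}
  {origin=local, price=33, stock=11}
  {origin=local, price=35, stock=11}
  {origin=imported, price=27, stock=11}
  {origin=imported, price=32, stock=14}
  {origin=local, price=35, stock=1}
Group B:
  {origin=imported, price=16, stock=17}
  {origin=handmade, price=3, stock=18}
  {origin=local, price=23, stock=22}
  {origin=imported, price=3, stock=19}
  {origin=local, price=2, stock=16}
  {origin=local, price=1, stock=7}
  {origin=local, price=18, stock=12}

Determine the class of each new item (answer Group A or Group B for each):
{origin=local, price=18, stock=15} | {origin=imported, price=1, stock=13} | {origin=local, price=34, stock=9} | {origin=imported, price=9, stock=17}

Group B, Group B, Group A, Group B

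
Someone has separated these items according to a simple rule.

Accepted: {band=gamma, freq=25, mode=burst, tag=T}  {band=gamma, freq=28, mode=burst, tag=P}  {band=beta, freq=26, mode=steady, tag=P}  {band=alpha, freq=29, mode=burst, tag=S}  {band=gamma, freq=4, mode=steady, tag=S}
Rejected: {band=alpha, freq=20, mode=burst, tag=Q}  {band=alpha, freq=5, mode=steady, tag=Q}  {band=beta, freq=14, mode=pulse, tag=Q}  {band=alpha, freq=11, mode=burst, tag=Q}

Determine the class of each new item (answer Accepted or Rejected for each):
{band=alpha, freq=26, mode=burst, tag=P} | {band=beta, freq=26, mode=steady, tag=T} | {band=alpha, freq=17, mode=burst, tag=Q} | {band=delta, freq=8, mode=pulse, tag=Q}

Rule: tag is not Q. This holds for each 'Accepted' example and fails for each 'Rejected' one.
{band=alpha, freq=26, mode=burst, tag=P}: Accepted (tag is P).
{band=beta, freq=26, mode=steady, tag=T}: Accepted (tag is T).
{band=alpha, freq=17, mode=burst, tag=Q}: Rejected (tag is Q).
{band=delta, freq=8, mode=pulse, tag=Q}: Rejected (tag is Q).

Accepted, Accepted, Rejected, Rejected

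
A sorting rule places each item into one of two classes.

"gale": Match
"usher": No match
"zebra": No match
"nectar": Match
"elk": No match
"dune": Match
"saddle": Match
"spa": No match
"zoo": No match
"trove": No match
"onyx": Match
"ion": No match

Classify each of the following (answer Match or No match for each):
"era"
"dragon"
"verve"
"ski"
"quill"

No match, Match, No match, No match, No match

The rule appears to be: even length.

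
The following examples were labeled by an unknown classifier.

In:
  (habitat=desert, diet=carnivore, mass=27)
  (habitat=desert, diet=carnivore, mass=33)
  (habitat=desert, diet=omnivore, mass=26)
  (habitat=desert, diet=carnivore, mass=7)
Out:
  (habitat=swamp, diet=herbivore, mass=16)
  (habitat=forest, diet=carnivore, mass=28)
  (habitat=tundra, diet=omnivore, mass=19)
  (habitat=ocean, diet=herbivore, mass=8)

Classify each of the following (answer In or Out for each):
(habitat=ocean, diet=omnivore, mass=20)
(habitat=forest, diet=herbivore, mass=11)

Out, Out

The classifier is using: habitat is desert.
(habitat=ocean, diet=omnivore, mass=20): Out (habitat is ocean).
(habitat=forest, diet=herbivore, mass=11): Out (habitat is forest).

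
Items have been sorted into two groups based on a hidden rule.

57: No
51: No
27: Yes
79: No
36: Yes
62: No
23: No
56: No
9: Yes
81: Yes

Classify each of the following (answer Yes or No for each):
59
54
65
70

Comparing the two groups points to one rule — multiple of 9.
59: 59 = 9·6 + 5, doesn't match → No.
54: 54 = 9·6, matches → Yes.
65: 65 = 9·7 + 2, doesn't match → No.
70: 70 = 9·7 + 7, doesn't match → No.

No, Yes, No, No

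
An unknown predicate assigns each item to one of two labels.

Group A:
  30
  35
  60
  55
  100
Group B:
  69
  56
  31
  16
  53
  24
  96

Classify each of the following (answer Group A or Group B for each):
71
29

The classifier is using: multiple of 5.
71: 71 = 5·14 + 1 — fails this test, so Group B.
29: 29 = 5·5 + 4 — fails this test, so Group B.

Group B, Group B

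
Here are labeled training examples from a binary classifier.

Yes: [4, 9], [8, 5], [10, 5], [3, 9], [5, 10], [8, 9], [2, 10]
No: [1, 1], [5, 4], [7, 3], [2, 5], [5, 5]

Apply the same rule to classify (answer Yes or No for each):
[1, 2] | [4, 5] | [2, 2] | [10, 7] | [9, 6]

No, No, No, Yes, Yes

One predicate separates the groups cleanly: sum ≥ 12.
[1, 2] — 1+2 = 3, hence No. [4, 5] — 4+5 = 9, hence No. [2, 2] — 2+2 = 4, hence No. [10, 7] — 10+7 = 17, hence Yes. [9, 6] — 9+6 = 15, hence Yes.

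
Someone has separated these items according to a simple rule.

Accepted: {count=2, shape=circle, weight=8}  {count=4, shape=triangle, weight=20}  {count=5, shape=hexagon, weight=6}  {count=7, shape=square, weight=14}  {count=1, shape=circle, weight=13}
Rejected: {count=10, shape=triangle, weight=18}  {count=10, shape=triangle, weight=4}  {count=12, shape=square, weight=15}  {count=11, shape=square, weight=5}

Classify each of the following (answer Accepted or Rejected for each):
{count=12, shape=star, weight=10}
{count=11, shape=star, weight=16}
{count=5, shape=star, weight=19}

Rejected, Rejected, Accepted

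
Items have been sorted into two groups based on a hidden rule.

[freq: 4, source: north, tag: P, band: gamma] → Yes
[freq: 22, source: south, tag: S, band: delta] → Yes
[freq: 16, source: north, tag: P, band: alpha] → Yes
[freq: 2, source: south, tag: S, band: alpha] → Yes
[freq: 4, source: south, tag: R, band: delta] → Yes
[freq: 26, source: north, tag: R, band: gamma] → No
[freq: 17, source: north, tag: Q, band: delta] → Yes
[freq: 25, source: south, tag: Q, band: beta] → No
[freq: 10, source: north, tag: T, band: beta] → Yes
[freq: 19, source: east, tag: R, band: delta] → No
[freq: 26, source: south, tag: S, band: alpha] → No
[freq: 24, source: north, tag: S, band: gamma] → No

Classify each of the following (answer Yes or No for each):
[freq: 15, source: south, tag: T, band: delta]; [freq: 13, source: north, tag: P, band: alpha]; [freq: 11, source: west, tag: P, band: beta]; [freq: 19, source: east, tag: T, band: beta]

The distinguishing property — freq ≤ 17 OR freq = 22 — holds for all the 'Yes' cases and none of the 'No' cases.
[freq: 15, source: south, tag: T, band: delta]: Yes (freq = 15). [freq: 13, source: north, tag: P, band: alpha]: Yes (freq = 13). [freq: 11, source: west, tag: P, band: beta]: Yes (freq = 11). [freq: 19, source: east, tag: T, band: beta]: No (freq = 19).

Yes, Yes, Yes, No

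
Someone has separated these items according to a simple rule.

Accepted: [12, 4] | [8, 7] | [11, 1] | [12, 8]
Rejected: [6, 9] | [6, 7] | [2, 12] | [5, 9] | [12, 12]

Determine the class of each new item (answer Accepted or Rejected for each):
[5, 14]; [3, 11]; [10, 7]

'Accepted' ⟺ first > second.

Rejected, Rejected, Accepted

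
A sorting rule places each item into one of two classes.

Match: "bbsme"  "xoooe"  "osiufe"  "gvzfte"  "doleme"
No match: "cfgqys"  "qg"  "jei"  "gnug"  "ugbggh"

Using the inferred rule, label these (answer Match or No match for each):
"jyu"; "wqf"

A rule that fits every label: ends with 'e' — true of each 'Match' example, false of each 'No match' one.
"jyu" — ends with 'u', hence No match.
"wqf" — ends with 'f', hence No match.

No match, No match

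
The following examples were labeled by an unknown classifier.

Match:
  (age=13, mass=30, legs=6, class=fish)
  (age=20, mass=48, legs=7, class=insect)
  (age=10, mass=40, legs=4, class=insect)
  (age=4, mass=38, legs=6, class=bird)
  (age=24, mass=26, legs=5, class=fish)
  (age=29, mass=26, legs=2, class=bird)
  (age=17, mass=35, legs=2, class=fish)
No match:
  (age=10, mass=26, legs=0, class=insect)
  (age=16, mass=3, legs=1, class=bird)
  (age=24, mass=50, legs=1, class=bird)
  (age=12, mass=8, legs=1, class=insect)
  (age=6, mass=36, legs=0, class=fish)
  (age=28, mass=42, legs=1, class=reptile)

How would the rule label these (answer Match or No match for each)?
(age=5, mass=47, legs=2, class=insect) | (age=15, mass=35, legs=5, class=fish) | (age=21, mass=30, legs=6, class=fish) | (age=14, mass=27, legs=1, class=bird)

Match, Match, Match, No match

Every 'Match' example satisfies: legs ≥ 2. None of the 'No match' examples do.
(age=5, mass=47, legs=2, class=insect) — legs = 2, hence Match.
(age=15, mass=35, legs=5, class=fish) — legs = 5, hence Match.
(age=21, mass=30, legs=6, class=fish) — legs = 6, hence Match.
(age=14, mass=27, legs=1, class=bird) — legs = 1, hence No match.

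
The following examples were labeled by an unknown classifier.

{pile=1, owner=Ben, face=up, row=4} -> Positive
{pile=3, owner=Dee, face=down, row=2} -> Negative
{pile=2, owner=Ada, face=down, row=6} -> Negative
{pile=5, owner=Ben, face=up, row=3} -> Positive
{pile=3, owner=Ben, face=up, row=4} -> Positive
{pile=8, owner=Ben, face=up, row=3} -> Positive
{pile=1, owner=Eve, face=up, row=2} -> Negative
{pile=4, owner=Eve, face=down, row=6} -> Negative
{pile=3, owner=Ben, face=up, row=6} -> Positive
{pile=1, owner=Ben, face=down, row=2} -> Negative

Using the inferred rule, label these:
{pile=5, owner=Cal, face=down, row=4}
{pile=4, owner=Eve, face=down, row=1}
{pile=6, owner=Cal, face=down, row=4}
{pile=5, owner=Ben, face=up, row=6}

A rule that fits every label: owner is Ben AND face is up — true of each 'Positive' example, false of each 'Negative' one.
{pile=5, owner=Cal, face=down, row=4} → owner is Cal, face is down → Negative.
{pile=4, owner=Eve, face=down, row=1} → owner is Eve, face is down → Negative.
{pile=6, owner=Cal, face=down, row=4} → owner is Cal, face is down → Negative.
{pile=5, owner=Ben, face=up, row=6} → owner is Ben, face is up → Positive.

Negative, Negative, Negative, Positive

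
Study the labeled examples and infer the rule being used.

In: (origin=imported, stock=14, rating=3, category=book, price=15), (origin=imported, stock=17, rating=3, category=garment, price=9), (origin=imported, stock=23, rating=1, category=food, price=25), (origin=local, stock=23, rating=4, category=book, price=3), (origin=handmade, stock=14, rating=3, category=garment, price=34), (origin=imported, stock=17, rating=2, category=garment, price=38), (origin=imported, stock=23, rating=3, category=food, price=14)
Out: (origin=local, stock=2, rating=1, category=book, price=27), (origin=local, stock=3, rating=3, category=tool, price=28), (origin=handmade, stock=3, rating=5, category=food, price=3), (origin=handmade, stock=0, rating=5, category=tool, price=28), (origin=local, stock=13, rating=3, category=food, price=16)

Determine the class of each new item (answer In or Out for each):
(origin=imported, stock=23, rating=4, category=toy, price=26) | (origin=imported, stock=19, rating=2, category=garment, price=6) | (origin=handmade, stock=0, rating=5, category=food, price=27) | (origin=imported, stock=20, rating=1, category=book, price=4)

In, In, Out, In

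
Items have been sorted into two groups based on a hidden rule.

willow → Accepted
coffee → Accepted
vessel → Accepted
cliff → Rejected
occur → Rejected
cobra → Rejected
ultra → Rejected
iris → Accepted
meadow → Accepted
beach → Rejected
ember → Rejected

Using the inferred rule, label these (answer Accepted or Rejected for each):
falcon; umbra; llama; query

Accepted, Rejected, Rejected, Rejected

Checking candidate rules against both groups, what survives is: even length.
falcon → length 6 → Accepted.
umbra → length 5 → Rejected.
llama → length 5 → Rejected.
query → length 5 → Rejected.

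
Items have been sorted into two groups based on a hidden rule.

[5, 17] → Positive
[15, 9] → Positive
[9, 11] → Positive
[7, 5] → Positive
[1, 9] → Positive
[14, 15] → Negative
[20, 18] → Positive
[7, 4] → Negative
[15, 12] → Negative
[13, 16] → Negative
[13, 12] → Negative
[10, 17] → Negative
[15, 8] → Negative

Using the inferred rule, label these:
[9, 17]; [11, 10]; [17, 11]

The pattern is that an item is 'Positive' exactly when: sum is even.

Positive, Negative, Positive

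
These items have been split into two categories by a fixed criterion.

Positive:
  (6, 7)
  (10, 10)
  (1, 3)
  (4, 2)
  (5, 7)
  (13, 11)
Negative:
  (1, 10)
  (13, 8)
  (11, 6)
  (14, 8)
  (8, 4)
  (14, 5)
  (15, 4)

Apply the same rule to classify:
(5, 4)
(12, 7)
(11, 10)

One predicate separates the groups cleanly: |first − second| ≤ 2.
Positive: (5, 4), since |5−4| = 1.
Negative: (12, 7), since |12−7| = 5.
Positive: (11, 10), since |11−10| = 1.

Positive, Negative, Positive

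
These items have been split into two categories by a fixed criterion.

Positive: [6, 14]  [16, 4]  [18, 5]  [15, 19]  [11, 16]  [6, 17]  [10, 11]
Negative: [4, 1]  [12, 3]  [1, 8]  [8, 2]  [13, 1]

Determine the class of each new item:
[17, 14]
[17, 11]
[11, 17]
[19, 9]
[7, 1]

Positive, Positive, Positive, Positive, Negative

The classifier is using: sum ≥ 20.
[17, 14] — 17+14 = 31, hence Positive. [17, 11] — 17+11 = 28, hence Positive. [11, 17] — 11+17 = 28, hence Positive. [19, 9] — 19+9 = 28, hence Positive. [7, 1] — 7+1 = 8, hence Negative.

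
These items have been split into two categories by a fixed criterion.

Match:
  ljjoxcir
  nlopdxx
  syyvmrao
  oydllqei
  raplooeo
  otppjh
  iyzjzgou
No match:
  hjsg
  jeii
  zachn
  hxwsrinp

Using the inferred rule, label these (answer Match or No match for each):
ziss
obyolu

No match, Match

Rule: contains 'o'. This holds for each 'Match' example and fails for each 'No match' one.
ziss: No match (no 'o'). obyolu: Match (has 'o').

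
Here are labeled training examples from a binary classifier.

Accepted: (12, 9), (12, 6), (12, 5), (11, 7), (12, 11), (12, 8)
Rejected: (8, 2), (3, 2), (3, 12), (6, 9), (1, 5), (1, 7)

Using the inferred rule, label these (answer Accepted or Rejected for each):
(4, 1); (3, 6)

All 'Accepted' examples share one property — sum ≥ 17 — and every 'Rejected' example lacks it.
Rejected: (4, 1), since 4+1 = 5. Rejected: (3, 6), since 3+6 = 9.

Rejected, Rejected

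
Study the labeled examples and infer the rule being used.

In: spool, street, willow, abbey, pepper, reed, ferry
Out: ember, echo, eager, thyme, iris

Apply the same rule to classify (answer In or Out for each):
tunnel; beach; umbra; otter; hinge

Rule: has a double letter. This holds for each 'In' example and fails for each 'Out' one.

In, Out, Out, In, Out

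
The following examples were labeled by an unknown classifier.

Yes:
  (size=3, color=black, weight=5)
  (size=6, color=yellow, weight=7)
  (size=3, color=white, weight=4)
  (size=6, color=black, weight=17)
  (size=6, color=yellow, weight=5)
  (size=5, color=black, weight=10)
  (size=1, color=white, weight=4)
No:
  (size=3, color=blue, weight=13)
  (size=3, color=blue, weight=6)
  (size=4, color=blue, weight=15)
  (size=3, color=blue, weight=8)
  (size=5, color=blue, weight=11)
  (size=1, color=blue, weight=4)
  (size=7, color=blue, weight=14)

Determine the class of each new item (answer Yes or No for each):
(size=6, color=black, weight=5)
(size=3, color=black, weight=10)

Yes, Yes

The common property of the 'Yes' items is: color is not blue. No 'No' item has it.
(size=6, color=black, weight=5): Yes (color is black).
(size=3, color=black, weight=10): Yes (color is black).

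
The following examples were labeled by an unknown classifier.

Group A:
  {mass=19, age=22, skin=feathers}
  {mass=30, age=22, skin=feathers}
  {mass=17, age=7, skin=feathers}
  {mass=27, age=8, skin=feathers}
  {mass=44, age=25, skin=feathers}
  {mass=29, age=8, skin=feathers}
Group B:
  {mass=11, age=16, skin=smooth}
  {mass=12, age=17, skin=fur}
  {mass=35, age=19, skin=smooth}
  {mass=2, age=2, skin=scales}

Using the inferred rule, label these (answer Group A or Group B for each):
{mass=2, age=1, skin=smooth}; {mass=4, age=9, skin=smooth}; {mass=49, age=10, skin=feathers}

Group B, Group B, Group A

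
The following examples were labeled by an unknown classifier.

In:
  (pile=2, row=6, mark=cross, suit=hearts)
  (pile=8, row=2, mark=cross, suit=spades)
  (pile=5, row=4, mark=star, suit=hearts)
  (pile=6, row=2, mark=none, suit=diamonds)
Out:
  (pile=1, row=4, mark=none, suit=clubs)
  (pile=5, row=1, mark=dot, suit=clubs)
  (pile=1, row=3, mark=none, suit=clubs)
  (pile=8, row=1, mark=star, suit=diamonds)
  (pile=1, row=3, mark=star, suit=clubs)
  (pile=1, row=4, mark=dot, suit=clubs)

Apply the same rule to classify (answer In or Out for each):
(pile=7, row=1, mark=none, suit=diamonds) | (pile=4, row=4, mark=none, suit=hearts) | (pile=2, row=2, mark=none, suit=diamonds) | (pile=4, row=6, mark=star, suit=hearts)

The classifier is using: pile ≥ 2 AND row ≥ 2.
(pile=7, row=1, mark=none, suit=diamonds): pile = 7, row = 1, does not pass → Out.
(pile=4, row=4, mark=none, suit=hearts): pile = 4, row = 4, meets the rule → In.
(pile=2, row=2, mark=none, suit=diamonds): pile = 2, row = 2, meets the rule → In.
(pile=4, row=6, mark=star, suit=hearts): pile = 4, row = 6, meets the rule → In.

Out, In, In, In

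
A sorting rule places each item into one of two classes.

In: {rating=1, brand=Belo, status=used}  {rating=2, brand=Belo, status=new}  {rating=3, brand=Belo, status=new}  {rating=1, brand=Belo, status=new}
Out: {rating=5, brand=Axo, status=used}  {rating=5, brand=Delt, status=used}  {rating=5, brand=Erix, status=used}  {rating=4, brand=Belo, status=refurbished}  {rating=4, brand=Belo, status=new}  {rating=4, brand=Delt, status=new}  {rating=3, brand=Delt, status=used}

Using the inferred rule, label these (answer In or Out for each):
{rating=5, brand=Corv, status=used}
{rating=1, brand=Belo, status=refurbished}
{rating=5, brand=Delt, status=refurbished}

Out, In, Out

Rule: brand is Belo AND rating ≤ 3. This holds for each 'In' example and fails for each 'Out' one.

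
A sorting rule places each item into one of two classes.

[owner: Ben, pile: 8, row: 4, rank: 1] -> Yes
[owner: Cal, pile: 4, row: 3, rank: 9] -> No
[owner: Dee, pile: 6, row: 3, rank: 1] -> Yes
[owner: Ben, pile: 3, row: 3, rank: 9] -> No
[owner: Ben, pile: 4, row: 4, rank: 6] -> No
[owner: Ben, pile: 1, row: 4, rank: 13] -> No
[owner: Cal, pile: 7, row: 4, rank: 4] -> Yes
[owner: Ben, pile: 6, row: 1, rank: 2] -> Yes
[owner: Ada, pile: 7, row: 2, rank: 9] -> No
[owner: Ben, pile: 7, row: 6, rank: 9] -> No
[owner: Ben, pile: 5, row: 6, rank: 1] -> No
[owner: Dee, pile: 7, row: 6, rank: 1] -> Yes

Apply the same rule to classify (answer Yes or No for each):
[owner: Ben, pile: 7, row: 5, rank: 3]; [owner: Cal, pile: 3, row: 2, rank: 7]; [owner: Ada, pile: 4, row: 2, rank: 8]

Every 'Yes' example satisfies: rank ≤ 4 AND pile ≥ 6. None of the 'No' examples do.

Yes, No, No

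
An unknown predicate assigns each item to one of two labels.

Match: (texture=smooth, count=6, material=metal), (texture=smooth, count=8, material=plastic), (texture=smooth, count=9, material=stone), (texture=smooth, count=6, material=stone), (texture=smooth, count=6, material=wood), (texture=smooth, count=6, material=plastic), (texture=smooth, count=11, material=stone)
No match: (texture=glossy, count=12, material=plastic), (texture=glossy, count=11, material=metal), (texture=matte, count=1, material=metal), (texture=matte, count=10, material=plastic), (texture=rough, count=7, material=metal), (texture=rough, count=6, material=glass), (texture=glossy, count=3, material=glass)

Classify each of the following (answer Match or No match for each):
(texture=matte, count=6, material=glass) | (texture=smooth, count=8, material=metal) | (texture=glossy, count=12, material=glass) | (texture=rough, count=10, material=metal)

No match, Match, No match, No match

All 'Match' examples share one property — texture is smooth — and every 'No match' example lacks it.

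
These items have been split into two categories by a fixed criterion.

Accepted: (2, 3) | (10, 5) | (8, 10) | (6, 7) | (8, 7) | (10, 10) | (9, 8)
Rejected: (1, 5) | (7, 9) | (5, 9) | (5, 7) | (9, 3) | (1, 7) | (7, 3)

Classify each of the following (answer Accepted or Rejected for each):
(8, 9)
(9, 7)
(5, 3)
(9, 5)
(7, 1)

The rule appears to be: product is even.
(8, 9): Accepted (8·9 = 72). (9, 7): Rejected (9·7 = 63). (5, 3): Rejected (5·3 = 15). (9, 5): Rejected (9·5 = 45). (7, 1): Rejected (7·1 = 7).

Accepted, Rejected, Rejected, Rejected, Rejected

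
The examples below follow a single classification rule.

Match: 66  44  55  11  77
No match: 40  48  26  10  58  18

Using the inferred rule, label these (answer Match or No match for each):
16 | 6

Rule: multiple of 11. This holds for each 'Match' example and fails for each 'No match' one.
16: No match (16 = 11·1 + 5). 6: No match (6 = 11·0 + 6).

No match, No match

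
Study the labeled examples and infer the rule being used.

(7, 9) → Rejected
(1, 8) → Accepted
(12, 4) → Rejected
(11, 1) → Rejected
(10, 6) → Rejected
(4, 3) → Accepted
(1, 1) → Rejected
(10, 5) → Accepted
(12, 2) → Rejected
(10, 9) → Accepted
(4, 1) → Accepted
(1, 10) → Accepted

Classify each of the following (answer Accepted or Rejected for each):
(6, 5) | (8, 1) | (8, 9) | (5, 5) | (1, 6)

Accepted, Accepted, Accepted, Rejected, Accepted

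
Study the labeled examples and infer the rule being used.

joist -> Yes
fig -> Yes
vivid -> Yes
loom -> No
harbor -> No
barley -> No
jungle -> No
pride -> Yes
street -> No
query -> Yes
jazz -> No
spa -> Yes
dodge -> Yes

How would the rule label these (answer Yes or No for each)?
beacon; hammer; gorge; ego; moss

No, No, Yes, Yes, No

The distinguishing property — odd length — holds for all the 'Yes' cases and none of the 'No' cases.
beacon → length 6 → No.
hammer → length 6 → No.
gorge → length 5 → Yes.
ego → length 3 → Yes.
moss → length 4 → No.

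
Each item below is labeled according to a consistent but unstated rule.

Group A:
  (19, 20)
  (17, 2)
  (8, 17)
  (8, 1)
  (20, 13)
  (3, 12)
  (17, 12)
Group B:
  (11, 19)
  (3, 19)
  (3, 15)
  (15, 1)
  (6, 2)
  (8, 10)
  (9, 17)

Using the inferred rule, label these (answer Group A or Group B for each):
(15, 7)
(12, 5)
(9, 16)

'Group A' ⟺ sum is odd.

Group B, Group A, Group A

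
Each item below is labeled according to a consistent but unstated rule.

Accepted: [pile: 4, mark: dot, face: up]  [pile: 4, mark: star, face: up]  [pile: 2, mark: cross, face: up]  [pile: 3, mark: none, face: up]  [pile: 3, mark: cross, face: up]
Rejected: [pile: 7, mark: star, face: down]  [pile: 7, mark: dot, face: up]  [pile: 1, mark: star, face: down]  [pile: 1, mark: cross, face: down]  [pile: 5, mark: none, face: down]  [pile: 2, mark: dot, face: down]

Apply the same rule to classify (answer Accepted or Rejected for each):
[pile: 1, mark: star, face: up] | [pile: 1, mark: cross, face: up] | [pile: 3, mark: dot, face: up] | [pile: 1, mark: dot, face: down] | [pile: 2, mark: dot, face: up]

A rule that fits every label: face is up AND pile ≤ 4 — true of each 'Accepted' example, false of each 'Rejected' one.
[pile: 1, mark: star, face: up] → face is up, pile = 1 → Accepted.
[pile: 1, mark: cross, face: up] → face is up, pile = 1 → Accepted.
[pile: 3, mark: dot, face: up] → face is up, pile = 3 → Accepted.
[pile: 1, mark: dot, face: down] → face is down, pile = 1 → Rejected.
[pile: 2, mark: dot, face: up] → face is up, pile = 2 → Accepted.

Accepted, Accepted, Accepted, Rejected, Accepted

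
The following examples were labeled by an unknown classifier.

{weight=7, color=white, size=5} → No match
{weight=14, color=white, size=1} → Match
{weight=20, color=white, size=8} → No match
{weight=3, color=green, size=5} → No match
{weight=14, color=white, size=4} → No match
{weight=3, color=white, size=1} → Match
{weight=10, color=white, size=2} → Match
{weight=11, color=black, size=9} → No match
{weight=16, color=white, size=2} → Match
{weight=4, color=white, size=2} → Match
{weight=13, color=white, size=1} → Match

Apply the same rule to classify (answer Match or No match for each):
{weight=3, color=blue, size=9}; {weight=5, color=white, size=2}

The common property of the 'Match' items is: size ≤ 2. No 'No match' item has it.
{weight=3, color=blue, size=9}: size = 9 — does not pass, so No match.
{weight=5, color=white, size=2}: size = 2 — satisfies this, so Match.

No match, Match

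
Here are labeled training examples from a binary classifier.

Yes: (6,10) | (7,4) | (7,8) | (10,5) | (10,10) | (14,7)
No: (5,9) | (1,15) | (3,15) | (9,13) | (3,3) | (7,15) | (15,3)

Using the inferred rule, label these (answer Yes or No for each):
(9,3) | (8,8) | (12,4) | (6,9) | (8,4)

No, Yes, Yes, Yes, Yes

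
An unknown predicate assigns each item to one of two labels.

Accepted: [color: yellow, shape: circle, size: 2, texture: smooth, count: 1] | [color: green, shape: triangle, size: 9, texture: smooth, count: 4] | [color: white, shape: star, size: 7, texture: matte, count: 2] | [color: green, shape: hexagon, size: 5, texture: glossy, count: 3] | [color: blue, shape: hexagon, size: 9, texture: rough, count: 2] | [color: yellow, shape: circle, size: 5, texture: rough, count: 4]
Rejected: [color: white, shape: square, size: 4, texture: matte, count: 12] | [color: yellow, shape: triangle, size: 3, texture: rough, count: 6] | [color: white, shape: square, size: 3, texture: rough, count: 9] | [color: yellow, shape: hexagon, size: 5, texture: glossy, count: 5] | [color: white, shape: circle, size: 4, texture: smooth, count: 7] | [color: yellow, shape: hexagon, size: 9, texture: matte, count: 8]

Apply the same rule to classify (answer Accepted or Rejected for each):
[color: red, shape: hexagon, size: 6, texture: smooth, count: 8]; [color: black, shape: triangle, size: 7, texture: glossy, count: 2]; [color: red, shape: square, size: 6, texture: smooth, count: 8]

Rejected, Accepted, Rejected

All 'Accepted' examples share one property — count ≤ 4 — and every 'Rejected' example lacks it.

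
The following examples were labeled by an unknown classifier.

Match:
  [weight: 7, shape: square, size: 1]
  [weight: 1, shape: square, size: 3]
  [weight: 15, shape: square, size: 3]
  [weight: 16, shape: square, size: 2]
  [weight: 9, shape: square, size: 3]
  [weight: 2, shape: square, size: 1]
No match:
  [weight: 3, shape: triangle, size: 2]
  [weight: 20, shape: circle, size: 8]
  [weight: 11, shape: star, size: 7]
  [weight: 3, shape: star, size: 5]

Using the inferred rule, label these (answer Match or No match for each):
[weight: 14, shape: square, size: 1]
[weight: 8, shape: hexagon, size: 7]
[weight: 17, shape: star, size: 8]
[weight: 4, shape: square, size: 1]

Match, No match, No match, Match

All 'Match' examples share one property — shape is square — and every 'No match' example lacks it.
[weight: 14, shape: square, size: 1]: shape is square, passes → Match.
[weight: 8, shape: hexagon, size: 7]: shape is hexagon, fails this test → No match.
[weight: 17, shape: star, size: 8]: shape is star, fails this test → No match.
[weight: 4, shape: square, size: 1]: shape is square, passes → Match.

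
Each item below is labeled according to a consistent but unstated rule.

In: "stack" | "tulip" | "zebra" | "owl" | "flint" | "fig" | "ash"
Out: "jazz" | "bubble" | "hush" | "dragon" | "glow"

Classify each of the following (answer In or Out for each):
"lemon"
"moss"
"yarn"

Comparing the two groups points to one rule — odd length.
In: "lemon", since length 5.
Out: "moss", since length 4.
Out: "yarn", since length 4.

In, Out, Out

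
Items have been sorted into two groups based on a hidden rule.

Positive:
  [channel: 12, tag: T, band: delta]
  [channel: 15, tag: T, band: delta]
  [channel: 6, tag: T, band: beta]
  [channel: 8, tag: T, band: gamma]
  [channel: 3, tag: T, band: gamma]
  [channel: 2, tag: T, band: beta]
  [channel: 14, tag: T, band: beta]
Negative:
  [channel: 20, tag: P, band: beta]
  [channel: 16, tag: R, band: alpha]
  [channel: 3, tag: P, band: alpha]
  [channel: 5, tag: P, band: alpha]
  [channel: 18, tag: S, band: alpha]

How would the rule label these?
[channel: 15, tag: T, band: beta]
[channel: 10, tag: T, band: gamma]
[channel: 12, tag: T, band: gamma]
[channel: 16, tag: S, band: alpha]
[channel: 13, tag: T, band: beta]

Positive, Positive, Positive, Negative, Positive

Checking candidate rules against both groups, what survives is: tag is T.
[channel: 15, tag: T, band: beta] — tag is T, hence Positive.
[channel: 10, tag: T, band: gamma] — tag is T, hence Positive.
[channel: 12, tag: T, band: gamma] — tag is T, hence Positive.
[channel: 16, tag: S, band: alpha] — tag is S, hence Negative.
[channel: 13, tag: T, band: beta] — tag is T, hence Positive.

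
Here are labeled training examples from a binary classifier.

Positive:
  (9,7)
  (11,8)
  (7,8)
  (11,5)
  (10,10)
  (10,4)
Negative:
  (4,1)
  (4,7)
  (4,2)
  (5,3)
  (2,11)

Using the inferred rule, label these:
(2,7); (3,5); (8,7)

Negative, Negative, Positive

One predicate separates the groups cleanly: sum ≥ 14.
(2,7) → 2+7 = 9 → Negative. (3,5) → 3+5 = 8 → Negative. (8,7) → 8+7 = 15 → Positive.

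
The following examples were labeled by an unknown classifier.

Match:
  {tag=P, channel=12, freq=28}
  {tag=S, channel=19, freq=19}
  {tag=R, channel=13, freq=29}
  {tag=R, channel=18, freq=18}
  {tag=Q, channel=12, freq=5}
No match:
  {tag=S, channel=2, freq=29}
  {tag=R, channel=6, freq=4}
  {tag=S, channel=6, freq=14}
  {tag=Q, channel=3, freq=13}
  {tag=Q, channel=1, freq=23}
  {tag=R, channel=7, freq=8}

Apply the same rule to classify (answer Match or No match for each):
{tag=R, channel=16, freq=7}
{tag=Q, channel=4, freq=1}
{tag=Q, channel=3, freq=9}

One predicate separates the groups cleanly: channel ≥ 12.
Match: {tag=R, channel=16, freq=7}, since channel = 16.
No match: {tag=Q, channel=4, freq=1}, since channel = 4.
No match: {tag=Q, channel=3, freq=9}, since channel = 3.

Match, No match, No match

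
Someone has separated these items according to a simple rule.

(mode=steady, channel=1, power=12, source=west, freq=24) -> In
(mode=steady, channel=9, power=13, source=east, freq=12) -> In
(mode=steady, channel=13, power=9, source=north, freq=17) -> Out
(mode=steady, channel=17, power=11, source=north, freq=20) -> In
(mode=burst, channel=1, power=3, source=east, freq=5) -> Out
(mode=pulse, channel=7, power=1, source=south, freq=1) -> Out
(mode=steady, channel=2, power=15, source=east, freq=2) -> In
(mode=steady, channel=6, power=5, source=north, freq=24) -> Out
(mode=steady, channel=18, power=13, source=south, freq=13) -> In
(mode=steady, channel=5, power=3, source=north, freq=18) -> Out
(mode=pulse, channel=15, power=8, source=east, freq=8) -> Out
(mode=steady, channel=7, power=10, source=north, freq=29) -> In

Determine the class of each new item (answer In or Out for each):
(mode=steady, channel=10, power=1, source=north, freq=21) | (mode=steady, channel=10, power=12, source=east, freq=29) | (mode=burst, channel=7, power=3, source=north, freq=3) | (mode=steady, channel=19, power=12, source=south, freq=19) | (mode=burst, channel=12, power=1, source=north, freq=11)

The simplest hypothesis consistent with all the labels is: power ≥ 10.
(mode=steady, channel=10, power=1, source=north, freq=21) → power = 1 → Out.
(mode=steady, channel=10, power=12, source=east, freq=29) → power = 12 → In.
(mode=burst, channel=7, power=3, source=north, freq=3) → power = 3 → Out.
(mode=steady, channel=19, power=12, source=south, freq=19) → power = 12 → In.
(mode=burst, channel=12, power=1, source=north, freq=11) → power = 1 → Out.

Out, In, Out, In, Out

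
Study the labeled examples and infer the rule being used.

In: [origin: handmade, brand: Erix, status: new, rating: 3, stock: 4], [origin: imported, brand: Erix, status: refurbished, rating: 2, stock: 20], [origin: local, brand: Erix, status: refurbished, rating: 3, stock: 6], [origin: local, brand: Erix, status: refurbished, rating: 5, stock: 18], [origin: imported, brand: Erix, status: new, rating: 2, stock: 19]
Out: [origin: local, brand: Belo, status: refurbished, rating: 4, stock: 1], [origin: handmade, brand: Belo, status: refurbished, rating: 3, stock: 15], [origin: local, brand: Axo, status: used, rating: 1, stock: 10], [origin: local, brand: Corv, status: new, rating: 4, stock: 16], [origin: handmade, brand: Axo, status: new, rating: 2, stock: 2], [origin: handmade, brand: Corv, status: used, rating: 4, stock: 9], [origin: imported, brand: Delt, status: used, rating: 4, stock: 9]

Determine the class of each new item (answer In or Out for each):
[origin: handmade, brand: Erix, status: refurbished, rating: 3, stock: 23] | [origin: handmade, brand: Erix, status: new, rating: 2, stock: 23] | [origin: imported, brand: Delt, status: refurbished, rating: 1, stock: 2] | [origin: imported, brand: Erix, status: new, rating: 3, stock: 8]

In, In, Out, In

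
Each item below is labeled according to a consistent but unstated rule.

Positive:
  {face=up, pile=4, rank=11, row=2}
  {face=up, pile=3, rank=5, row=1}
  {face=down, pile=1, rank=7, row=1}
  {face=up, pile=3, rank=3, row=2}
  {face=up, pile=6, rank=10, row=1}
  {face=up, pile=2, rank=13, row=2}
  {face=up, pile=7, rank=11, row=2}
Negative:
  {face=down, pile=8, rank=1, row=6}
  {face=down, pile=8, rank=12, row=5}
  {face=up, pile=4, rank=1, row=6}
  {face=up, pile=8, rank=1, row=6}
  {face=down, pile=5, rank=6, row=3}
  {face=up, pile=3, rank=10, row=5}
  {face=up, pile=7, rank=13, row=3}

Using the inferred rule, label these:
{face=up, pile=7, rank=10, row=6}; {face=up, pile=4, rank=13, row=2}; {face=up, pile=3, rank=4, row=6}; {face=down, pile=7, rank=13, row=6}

Negative, Positive, Negative, Negative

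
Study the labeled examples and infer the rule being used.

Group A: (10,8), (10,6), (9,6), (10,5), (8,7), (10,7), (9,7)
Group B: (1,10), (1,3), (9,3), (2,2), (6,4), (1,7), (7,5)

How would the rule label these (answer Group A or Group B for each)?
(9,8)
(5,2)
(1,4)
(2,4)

Group A, Group B, Group B, Group B

The rule appears to be: sum ≥ 15.
(9,8): Group A (9+8 = 17).
(5,2): Group B (5+2 = 7).
(1,4): Group B (1+4 = 5).
(2,4): Group B (2+4 = 6).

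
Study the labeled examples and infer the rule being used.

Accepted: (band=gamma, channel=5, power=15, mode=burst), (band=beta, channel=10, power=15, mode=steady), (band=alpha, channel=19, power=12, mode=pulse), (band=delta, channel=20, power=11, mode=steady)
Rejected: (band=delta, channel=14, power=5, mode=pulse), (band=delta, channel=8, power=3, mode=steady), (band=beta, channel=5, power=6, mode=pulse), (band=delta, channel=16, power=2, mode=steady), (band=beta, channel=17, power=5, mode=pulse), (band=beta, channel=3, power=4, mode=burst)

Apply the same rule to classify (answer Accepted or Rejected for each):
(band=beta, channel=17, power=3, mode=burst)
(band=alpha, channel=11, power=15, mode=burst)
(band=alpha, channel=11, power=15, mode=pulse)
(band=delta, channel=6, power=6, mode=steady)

Rejected, Accepted, Accepted, Rejected

The rule appears to be: power ≥ 11.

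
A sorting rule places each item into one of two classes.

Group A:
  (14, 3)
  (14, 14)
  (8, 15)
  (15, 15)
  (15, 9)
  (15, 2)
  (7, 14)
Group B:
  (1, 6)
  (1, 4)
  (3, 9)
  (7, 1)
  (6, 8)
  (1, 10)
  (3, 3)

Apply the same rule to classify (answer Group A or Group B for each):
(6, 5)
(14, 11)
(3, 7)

Group B, Group A, Group B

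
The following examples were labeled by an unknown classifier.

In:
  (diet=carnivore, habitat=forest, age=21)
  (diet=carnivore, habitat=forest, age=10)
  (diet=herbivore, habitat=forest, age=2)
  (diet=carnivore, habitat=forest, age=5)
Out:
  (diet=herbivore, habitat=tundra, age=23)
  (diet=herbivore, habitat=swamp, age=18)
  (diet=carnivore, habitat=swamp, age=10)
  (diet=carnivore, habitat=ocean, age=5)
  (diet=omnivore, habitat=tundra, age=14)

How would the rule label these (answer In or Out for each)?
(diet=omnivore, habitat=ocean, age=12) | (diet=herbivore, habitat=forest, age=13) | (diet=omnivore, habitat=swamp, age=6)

A rule that fits every label: habitat is forest — true of each 'In' example, false of each 'Out' one.
(diet=omnivore, habitat=ocean, age=12): habitat is ocean — does not fit, so Out. (diet=herbivore, habitat=forest, age=13): habitat is forest — checks out, so In. (diet=omnivore, habitat=swamp, age=6): habitat is swamp — does not fit, so Out.

Out, In, Out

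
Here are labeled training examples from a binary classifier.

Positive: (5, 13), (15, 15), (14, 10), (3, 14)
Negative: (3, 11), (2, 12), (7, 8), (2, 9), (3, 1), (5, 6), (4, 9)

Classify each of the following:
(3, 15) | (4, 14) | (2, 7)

One predicate separates the groups cleanly: sum ≥ 17.
Positive: (3, 15), since 3+15 = 18.
Positive: (4, 14), since 4+14 = 18.
Negative: (2, 7), since 2+7 = 9.

Positive, Positive, Negative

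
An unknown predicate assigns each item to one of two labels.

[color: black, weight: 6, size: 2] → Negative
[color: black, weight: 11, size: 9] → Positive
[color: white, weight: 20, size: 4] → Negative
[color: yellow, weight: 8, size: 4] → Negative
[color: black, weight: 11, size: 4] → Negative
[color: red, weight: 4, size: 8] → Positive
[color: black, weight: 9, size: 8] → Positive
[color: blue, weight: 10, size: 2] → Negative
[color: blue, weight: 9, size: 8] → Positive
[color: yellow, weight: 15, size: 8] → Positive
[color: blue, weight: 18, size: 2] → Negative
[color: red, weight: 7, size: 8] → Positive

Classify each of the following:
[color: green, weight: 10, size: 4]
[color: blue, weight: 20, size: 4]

Negative, Negative

'Positive' ⟺ size ≥ 8.
[color: green, weight: 10, size: 4]: Negative (size = 4).
[color: blue, weight: 20, size: 4]: Negative (size = 4).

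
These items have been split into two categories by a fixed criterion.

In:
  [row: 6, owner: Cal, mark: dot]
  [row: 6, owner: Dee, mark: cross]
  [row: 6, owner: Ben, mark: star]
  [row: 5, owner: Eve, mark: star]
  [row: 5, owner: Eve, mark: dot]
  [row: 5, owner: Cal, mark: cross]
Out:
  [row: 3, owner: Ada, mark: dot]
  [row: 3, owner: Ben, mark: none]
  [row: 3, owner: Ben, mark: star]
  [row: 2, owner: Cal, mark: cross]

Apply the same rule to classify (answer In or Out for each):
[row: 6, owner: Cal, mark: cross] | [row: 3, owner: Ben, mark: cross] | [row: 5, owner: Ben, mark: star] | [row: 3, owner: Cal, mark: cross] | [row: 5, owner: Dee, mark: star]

In, Out, In, Out, In

'In' ⟺ row ≥ 5.
[row: 6, owner: Cal, mark: cross]: In (row = 6). [row: 3, owner: Ben, mark: cross]: Out (row = 3). [row: 5, owner: Ben, mark: star]: In (row = 5). [row: 3, owner: Cal, mark: cross]: Out (row = 3). [row: 5, owner: Dee, mark: star]: In (row = 5).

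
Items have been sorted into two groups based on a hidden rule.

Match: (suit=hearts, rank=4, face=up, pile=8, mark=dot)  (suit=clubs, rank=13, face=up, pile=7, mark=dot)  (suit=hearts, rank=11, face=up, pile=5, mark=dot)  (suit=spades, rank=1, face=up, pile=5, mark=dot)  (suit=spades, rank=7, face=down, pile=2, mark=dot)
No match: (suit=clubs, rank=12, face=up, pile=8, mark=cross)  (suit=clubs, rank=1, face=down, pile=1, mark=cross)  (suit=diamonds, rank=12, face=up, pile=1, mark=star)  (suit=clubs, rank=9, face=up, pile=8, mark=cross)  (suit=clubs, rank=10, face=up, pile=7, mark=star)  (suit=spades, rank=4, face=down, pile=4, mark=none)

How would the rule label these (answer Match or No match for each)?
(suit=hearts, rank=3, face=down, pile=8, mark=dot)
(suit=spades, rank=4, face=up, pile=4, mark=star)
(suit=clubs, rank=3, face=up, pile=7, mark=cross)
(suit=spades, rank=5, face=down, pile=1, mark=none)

Checking candidate rules against both groups, what survives is: mark is dot.
(suit=hearts, rank=3, face=down, pile=8, mark=dot) → mark is dot → Match.
(suit=spades, rank=4, face=up, pile=4, mark=star) → mark is star → No match.
(suit=clubs, rank=3, face=up, pile=7, mark=cross) → mark is cross → No match.
(suit=spades, rank=5, face=down, pile=1, mark=none) → mark is none → No match.

Match, No match, No match, No match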